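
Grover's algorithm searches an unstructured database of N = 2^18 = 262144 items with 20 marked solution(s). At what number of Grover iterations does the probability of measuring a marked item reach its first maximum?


After j Grover iterations the success probability is P(j) = sin^2((2j+1)*theta), where sin(theta) = sqrt(k/N).
N = 2^18 = 262144, k = 20
sin(theta) = sqrt(k/N) = 0.008734640537
theta = arcsin(sqrt(k/N)) = 0.008734751608 rad
P(j) reaches its first maximum when (2j+1)*theta is as close as possible to pi/2, i.e. j = round(pi/(4*theta) - 1/2).
pi/(4*theta) - 1/2 = 89.4165
(For comparison, the common estimate pi/4 * sqrt(N/k) = 89.9176; the exact maximiser is used here.)
Optimal iterations = 89

89


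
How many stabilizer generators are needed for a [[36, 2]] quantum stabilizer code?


For an [[n,k]] stabilizer code:
Number of stabilizer generators = n - k
= 36 - 2
= 34

34


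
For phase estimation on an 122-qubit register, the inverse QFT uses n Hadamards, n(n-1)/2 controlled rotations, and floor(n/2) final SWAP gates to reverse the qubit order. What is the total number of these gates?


Hadamard gates: 122
Controlled rotations: n*(n-1)/2 = 122*121/2 = 7381
SWAP gates: floor(n/2) = floor(122/2) = 61
Total = 122 + 7381 + 61
= 7564

7564


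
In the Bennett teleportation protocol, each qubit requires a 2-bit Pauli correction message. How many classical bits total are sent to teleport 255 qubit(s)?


Quantum teleportation requires 2 classical bits per qubit teleported.
255 qubit(s) -> 2 * 255 = 510 classical bits

510


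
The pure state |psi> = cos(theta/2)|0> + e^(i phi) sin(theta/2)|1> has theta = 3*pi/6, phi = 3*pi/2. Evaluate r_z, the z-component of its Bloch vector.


theta = 1.5708, phi = 4.7124
r_z = cos(theta) = 0.0000

0.0000


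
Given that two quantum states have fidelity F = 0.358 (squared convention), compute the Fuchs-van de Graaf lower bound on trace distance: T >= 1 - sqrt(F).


Fuchs-van de Graaf (squared-fidelity convention): 1 - sqrt(F) <= T <= sqrt(1 - F).
Lower bound: T >= 1 - sqrt(F)
sqrt(F) = sqrt(0.358) = 0.5983
T >= 1 - 0.5983
T >= 0.4017

0.4017


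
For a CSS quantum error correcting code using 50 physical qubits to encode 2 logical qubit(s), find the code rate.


Code rate R = k/n
= 2/50
= 0.0400

0.0400


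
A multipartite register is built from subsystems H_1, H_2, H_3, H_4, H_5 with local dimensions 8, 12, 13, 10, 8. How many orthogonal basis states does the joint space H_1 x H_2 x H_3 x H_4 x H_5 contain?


dim(H_1 x H_2 x H_3 x H_4 x H_5) = 8 * 12 * 13 * 10 * 8
= 96 * 13 * 10 * 8
= 1248 * 10 * 8
= 12480 * 8
= 99840

99840


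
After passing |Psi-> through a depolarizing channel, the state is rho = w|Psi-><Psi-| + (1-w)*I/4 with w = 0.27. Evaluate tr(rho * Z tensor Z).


|Psi-> = (|01> - |10>)/sqrt(2)
For the pure Bell state, <Z_A Z_B> = -1 (Bell-state Pauli correlator).
The maximally-mixed part I/4 has tr(I/4 * P tensor P) = 0 for any traceless Pauli P.
So <Z_A Z_B>_rho = w * (-1) + (1 - w) * 0
= 0.27 * (-1)
= -0.2700

-0.2700


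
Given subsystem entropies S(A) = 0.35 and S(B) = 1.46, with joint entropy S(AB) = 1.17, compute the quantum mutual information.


I(A:B) = S(A) + S(B) - S(AB)
= 0.35 + 1.46 - 1.17
= 0.6400

0.6400


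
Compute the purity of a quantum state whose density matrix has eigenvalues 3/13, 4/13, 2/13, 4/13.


tr(rho^2) = sum of eigenvalues squared
= (3/13)^2 + (4/13)^2 + (2/13)^2 + (4/13)^2
= (9 + 16 + 4 + 16) / 169
= 45/169
= 0.2663

0.2663


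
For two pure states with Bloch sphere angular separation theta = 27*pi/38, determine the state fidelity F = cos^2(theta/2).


For states separated by angle theta on Bloch sphere:
F = cos^2(theta/2)
theta = 27*pi/38 = 2.2322
theta/2 = 1.1161
cos(theta/2) = 0.4392
F = 0.1929

0.1929


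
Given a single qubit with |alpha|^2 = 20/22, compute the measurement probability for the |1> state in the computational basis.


|alpha|^2 = 20/22 = 0.9091
|beta|^2 = 1 - 20/22 = 2/22 = 0.0909
P(|1>) = |beta|^2 = 0.0909

0.0909


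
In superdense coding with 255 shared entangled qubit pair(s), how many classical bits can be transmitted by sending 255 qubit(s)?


Superdense coding allows 2 classical bits per shared entangled pair.
255 pair(s) -> 2 * 255 = 510 classical bits

510


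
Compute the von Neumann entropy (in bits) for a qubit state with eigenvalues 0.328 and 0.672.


S = -p*log2(p) - (1-p)*log2(1-p)
p = 0.3280, 1-p = 0.6720
= -0.3280 * log2(0.3280) - 0.6720 * log2(0.6720)
= -(-0.5275) - (-0.3854)
= 0.9129

0.9129


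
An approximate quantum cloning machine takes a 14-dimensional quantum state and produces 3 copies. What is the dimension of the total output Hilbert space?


Output space = H^(tensor 3) where dim(H) = 14
dim = 14^3
= 196 (after 2 factors)
= 2744 (after 3 factors)
= 2744

2744


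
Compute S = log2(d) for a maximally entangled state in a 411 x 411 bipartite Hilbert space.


For a maximally entangled state in d x d:
S = log2(d) = log2(411)
= 8.6830

8.6830


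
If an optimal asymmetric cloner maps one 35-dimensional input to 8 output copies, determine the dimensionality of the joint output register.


Output space = H^(tensor 8) where dim(H) = 35
dim = 35^8
= 1225 (after 2 factors)
= 42875 (after 3 factors)
= 1500625 (after 4 factors)
= 52521875 (after 5 factors)
= 1838265625 (after 6 factors)
= 64339296875 (after 7 factors)
= 2251875390625 (after 8 factors)
= 2251875390625

2251875390625


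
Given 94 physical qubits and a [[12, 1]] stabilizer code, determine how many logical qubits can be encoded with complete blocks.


Each code block uses 12 physical qubits for 1 logical qubit(s).
Number of complete blocks = floor(94 / 12) = 7
Logical qubits = 7 * 1
= 7

7


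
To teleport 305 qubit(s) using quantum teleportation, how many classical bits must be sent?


Quantum teleportation requires 2 classical bits per qubit teleported.
305 qubit(s) -> 2 * 305 = 610 classical bits

610


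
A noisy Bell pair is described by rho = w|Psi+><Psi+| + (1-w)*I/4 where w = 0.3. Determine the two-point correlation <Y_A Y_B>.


|Psi+> = (|01> + |10>)/sqrt(2)
For the pure Bell state, <Y_A Y_B> = +1 (Bell-state Pauli correlator).
The maximally-mixed part I/4 has tr(I/4 * P tensor P) = 0 for any traceless Pauli P.
So <Y_A Y_B>_rho = w * (+1) + (1 - w) * 0
= 0.3 * (+1)
= 0.3000

0.3000


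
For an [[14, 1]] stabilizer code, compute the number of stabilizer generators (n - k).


For an [[n,k]] stabilizer code:
Number of stabilizer generators = n - k
= 14 - 1
= 13

13


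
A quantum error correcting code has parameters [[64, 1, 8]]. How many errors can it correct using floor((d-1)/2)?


Code parameters: [[64, 1, 8]], distance d = 8.
Number of correctable errors = floor((d-1)/2)
= floor((8 - 1)/2)
= floor(7/2)
= 3

3


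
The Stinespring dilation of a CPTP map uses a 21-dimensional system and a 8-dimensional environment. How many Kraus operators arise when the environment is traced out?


Tracing out the environment in an orthonormal basis {|i>_E} gives Kraus operators K_i = <i|_E U |0>_E.
Number of Kraus operators = dim(H_env) = d_env
= 8

8


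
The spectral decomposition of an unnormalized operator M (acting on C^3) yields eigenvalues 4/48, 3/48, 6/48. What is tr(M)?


tr(M) = sum of eigenvalues
= 4/48 + 3/48 + 6/48
= 13/48
= 0.2708

0.2708


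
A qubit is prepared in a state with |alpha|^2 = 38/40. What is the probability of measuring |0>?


|alpha|^2 = 38/40 = 0.9500
|beta|^2 = 1 - 38/40 = 2/40 = 0.0500
P(|0>) = |alpha|^2 = 0.9500

0.9500


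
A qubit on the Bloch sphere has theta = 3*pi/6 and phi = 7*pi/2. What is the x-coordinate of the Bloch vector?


theta = 1.5708, phi = 10.9956
r_x = sin(theta)*cos(phi) = 1.0000 * 0.0000
r_x = 0.0000

0.0000


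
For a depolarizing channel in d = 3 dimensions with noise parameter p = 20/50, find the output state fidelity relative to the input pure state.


F = (1-p) + p/d
= (1 - 0.4000) + 0.4000/3
= 0.6000 + 0.1333
= 0.7333

0.7333


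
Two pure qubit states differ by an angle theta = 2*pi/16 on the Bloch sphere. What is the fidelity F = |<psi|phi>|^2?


For states separated by angle theta on Bloch sphere:
F = cos^2(theta/2)
theta = 2*pi/16 = 0.3927
theta/2 = 0.1963
cos(theta/2) = 0.9808
F = 0.9619

0.9619


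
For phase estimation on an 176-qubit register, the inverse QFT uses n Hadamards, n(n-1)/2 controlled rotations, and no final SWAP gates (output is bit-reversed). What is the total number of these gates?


Hadamard gates: 176
Controlled rotations: n*(n-1)/2 = 176*175/2 = 15400
SWAP gates: 0 (omitted)
Total = 176 + 15400
= 15576

15576


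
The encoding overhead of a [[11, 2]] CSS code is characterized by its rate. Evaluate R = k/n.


Code rate R = k/n
= 2/11
= 0.1818

0.1818


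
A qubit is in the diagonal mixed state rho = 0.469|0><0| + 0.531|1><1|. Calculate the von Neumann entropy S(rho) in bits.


S = -p*log2(p) - (1-p)*log2(1-p)
p = 0.4690, 1-p = 0.5310
= -0.4690 * log2(0.4690) - 0.5310 * log2(0.5310)
= -(-0.5123) - (-0.4849)
= 0.9972

0.9972


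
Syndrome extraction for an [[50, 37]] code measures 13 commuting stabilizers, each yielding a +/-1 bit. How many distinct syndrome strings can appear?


Each stabilizer generator gives a binary (+1 or -1) measurement outcome.
With 13 independent generators:
Total syndromes = 2^13
= 8192

8192


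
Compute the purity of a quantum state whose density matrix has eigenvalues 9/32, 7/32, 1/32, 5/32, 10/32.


tr(rho^2) = sum of eigenvalues squared
= (9/32)^2 + (7/32)^2 + (1/32)^2 + (5/32)^2 + (10/32)^2
= (81 + 49 + 1 + 25 + 100) / 1024
= 256/1024
= 0.2500

0.2500


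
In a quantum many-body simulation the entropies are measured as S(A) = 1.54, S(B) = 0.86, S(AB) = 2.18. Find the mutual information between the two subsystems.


I(A:B) = S(A) + S(B) - S(AB)
= 1.54 + 0.86 - 2.18
= 0.2200

0.2200


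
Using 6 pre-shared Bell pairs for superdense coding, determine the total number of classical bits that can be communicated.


Superdense coding allows 2 classical bits per shared entangled pair.
6 pair(s) -> 2 * 6 = 12 classical bits

12


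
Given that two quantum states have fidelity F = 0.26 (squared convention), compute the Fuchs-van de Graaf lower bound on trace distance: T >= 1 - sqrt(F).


Fuchs-van de Graaf (squared-fidelity convention): 1 - sqrt(F) <= T <= sqrt(1 - F).
Lower bound: T >= 1 - sqrt(F)
sqrt(F) = sqrt(0.26) = 0.5099
T >= 1 - 0.5099
T >= 0.4901

0.4901


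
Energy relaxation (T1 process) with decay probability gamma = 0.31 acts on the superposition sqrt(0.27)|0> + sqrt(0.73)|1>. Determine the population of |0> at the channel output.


For amplitude damping with parameter gamma on state sqrt(a)|0> + sqrt(b)|1>:
alpha^2 = 0.27, beta^2 = 0.73
P(|0>) = alpha^2 + gamma * beta^2
= 0.27 + 0.31 * 0.73
= 0.27 + 0.2263
= 0.4963

0.4963


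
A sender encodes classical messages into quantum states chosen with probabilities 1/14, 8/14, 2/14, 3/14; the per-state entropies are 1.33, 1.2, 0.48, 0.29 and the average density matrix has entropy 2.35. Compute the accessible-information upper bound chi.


chi = S(rho) - sum_i p_i * S(rho_i)
Weighted entropy = 1/14 * 1.33 + 8/14 * 1.2 + 2/14 * 0.48 + 3/14 * 0.29
= 0.9114
chi = 2.35 - 0.9114
= 1.4386

1.4386


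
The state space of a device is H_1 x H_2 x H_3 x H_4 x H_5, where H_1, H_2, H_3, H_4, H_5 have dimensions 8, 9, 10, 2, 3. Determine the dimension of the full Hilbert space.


dim(H_1 x H_2 x H_3 x H_4 x H_5) = 8 * 9 * 10 * 2 * 3
= 72 * 10 * 2 * 3
= 720 * 2 * 3
= 1440 * 3
= 4320

4320


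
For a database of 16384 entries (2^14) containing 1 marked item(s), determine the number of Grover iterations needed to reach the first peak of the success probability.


After j Grover iterations the success probability is P(j) = sin^2((2j+1)*theta), where sin(theta) = sqrt(k/N).
N = 2^14 = 16384, k = 1
sin(theta) = sqrt(k/N) = 0.0078125
theta = arcsin(sqrt(k/N)) = 0.007812579475 rad
P(j) reaches its first maximum when (2j+1)*theta is as close as possible to pi/2, i.e. j = round(pi/(4*theta) - 1/2).
pi/(4*theta) - 1/2 = 100.0299
(For comparison, the common estimate pi/4 * sqrt(N/k) = 100.5310; the exact maximiser is used here.)
Optimal iterations = 100

100


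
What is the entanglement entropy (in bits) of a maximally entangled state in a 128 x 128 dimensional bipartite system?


For a maximally entangled state in d x d:
S = log2(d) = log2(128)
= 7.0000

7.0000


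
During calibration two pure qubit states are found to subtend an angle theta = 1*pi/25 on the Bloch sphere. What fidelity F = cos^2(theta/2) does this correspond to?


For states separated by angle theta on Bloch sphere:
F = cos^2(theta/2)
theta = 1*pi/25 = 0.1257
theta/2 = 0.0628
cos(theta/2) = 0.9980
F = 0.9961

0.9961


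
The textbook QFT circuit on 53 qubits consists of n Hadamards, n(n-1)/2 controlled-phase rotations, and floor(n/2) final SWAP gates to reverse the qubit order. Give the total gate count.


Hadamard gates: 53
Controlled rotations: n*(n-1)/2 = 53*52/2 = 1378
SWAP gates: floor(n/2) = floor(53/2) = 26
Total = 53 + 1378 + 26
= 1457

1457


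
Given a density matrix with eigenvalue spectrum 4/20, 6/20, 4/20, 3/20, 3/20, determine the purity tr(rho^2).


tr(rho^2) = sum of eigenvalues squared
= (4/20)^2 + (6/20)^2 + (4/20)^2 + (3/20)^2 + (3/20)^2
= (16 + 36 + 16 + 9 + 9) / 400
= 86/400
= 0.2150

0.2150


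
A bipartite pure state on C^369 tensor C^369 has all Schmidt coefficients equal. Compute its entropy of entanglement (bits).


For a maximally entangled state in d x d:
S = log2(d) = log2(369)
= 8.5275

8.5275


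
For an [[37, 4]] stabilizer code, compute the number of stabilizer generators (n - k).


For an [[n,k]] stabilizer code:
Number of stabilizer generators = n - k
= 37 - 4
= 33

33


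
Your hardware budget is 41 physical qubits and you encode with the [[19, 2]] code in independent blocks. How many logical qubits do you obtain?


Each code block uses 19 physical qubits for 2 logical qubit(s).
Number of complete blocks = floor(41 / 19) = 2
Logical qubits = 2 * 2
= 4

4


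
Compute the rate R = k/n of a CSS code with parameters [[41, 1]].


Code rate R = k/n
= 1/41
= 0.0244

0.0244


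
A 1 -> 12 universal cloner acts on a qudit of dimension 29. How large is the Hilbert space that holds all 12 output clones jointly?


Output space = H^(tensor 12) where dim(H) = 29
dim = 29^12
= 841 (after 2 factors)
= 24389 (after 3 factors)
= 707281 (after 4 factors)
= 20511149 (after 5 factors)
= 594823321 (after 6 factors)
= 17249876309 (after 7 factors)
= 500246412961 (after 8 factors)
= 14507145975869 (after 9 factors)
= 420707233300201 (after 10 factors)
= 12200509765705829 (after 11 factors)
= 353814783205469041 (after 12 factors)
= 353814783205469041

353814783205469041


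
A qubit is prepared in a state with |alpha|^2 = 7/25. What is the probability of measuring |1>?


|alpha|^2 = 7/25 = 0.2800
|beta|^2 = 1 - 7/25 = 18/25 = 0.7200
P(|1>) = |beta|^2 = 0.7200

0.7200


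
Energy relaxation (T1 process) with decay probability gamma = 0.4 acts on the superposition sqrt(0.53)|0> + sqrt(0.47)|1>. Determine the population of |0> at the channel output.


For amplitude damping with parameter gamma on state sqrt(a)|0> + sqrt(b)|1>:
alpha^2 = 0.53, beta^2 = 0.47
P(|0>) = alpha^2 + gamma * beta^2
= 0.53 + 0.4 * 0.47
= 0.53 + 0.1880
= 0.7180

0.7180


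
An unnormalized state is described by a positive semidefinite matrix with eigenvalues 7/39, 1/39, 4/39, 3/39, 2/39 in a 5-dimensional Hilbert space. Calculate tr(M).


tr(M) = sum of eigenvalues
= 7/39 + 1/39 + 4/39 + 3/39 + 2/39
= 17/39
= 0.4359

0.4359


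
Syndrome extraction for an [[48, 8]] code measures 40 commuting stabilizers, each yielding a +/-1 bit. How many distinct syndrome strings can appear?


Each stabilizer generator gives a binary (+1 or -1) measurement outcome.
With 40 independent generators:
Total syndromes = 2^40
= 1099511627776

1099511627776


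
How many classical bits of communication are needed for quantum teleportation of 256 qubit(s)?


Quantum teleportation requires 2 classical bits per qubit teleported.
256 qubit(s) -> 2 * 256 = 512 classical bits

512


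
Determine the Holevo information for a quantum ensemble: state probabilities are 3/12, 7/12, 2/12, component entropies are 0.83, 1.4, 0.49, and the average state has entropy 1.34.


chi = S(rho) - sum_i p_i * S(rho_i)
Weighted entropy = 3/12 * 0.83 + 7/12 * 1.4 + 2/12 * 0.49
= 1.1058
chi = 1.34 - 1.1058
= 0.2342

0.2342


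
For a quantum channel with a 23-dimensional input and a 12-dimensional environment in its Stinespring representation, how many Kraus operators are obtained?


Tracing out the environment in an orthonormal basis {|i>_E} gives Kraus operators K_i = <i|_E U |0>_E.
Number of Kraus operators = dim(H_env) = d_env
= 12

12


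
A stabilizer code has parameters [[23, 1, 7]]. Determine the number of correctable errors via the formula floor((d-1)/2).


Code parameters: [[23, 1, 7]], distance d = 7.
Number of correctable errors = floor((d-1)/2)
= floor((7 - 1)/2)
= floor(6/2)
= 3

3


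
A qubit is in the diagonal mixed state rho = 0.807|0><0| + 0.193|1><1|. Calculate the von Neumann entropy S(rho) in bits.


S = -p*log2(p) - (1-p)*log2(1-p)
p = 0.8070, 1-p = 0.1930
= -0.8070 * log2(0.8070) - 0.1930 * log2(0.1930)
= -(-0.2497) - (-0.4581)
= 0.7077

0.7077


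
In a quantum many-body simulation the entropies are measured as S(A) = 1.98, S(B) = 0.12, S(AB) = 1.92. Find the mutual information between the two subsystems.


I(A:B) = S(A) + S(B) - S(AB)
= 1.98 + 0.12 - 1.92
= 0.1800

0.1800


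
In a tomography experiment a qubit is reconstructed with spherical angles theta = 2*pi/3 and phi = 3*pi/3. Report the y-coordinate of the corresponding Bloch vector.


theta = 2.0944, phi = 3.1416
r_y = sin(theta)*sin(phi) = 0.8660 * 0.0000
r_y = 0.0000

0.0000


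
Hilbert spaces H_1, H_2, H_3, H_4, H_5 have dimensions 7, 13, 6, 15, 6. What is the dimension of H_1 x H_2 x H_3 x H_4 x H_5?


dim(H_1 x H_2 x H_3 x H_4 x H_5) = 7 * 13 * 6 * 15 * 6
= 91 * 6 * 15 * 6
= 546 * 15 * 6
= 8190 * 6
= 49140

49140


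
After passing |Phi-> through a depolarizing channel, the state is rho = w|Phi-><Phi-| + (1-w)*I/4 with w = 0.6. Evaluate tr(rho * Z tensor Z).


|Phi-> = (|00> - |11>)/sqrt(2)
For the pure Bell state, <Z_A Z_B> = +1 (Bell-state Pauli correlator).
The maximally-mixed part I/4 has tr(I/4 * P tensor P) = 0 for any traceless Pauli P.
So <Z_A Z_B>_rho = w * (+1) + (1 - w) * 0
= 0.6 * (+1)
= 0.6000

0.6000


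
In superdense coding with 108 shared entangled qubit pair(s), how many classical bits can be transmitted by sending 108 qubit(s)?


Superdense coding allows 2 classical bits per shared entangled pair.
108 pair(s) -> 2 * 108 = 216 classical bits

216


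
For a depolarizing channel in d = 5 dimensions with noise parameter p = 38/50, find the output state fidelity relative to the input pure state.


F = (1-p) + p/d
= (1 - 0.7600) + 0.7600/5
= 0.2400 + 0.1520
= 0.3920

0.3920


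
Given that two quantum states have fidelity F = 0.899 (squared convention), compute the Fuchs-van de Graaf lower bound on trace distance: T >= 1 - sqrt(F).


Fuchs-van de Graaf (squared-fidelity convention): 1 - sqrt(F) <= T <= sqrt(1 - F).
Lower bound: T >= 1 - sqrt(F)
sqrt(F) = sqrt(0.899) = 0.9482
T >= 1 - 0.9482
T >= 0.0518

0.0518


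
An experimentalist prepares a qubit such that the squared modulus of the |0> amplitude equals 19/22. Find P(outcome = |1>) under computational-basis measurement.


|alpha|^2 = 19/22 = 0.8636
|beta|^2 = 1 - 19/22 = 3/22 = 0.1364
P(|1>) = |beta|^2 = 0.1364

0.1364


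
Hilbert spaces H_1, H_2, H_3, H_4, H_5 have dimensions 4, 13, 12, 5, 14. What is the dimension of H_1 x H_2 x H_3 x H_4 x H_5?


dim(H_1 x H_2 x H_3 x H_4 x H_5) = 4 * 13 * 12 * 5 * 14
= 52 * 12 * 5 * 14
= 624 * 5 * 14
= 3120 * 14
= 43680

43680


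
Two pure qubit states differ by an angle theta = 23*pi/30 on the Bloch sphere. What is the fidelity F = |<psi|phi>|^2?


For states separated by angle theta on Bloch sphere:
F = cos^2(theta/2)
theta = 23*pi/30 = 2.4086
theta/2 = 1.2043
cos(theta/2) = 0.3584
F = 0.1284

0.1284


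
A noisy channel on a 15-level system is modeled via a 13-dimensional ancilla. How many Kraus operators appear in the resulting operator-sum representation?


Tracing out the environment in an orthonormal basis {|i>_E} gives Kraus operators K_i = <i|_E U |0>_E.
Number of Kraus operators = dim(H_env) = d_env
= 13

13


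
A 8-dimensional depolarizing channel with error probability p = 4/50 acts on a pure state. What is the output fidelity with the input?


F = (1-p) + p/d
= (1 - 0.0800) + 0.0800/8
= 0.9200 + 0.0100
= 0.9300

0.9300


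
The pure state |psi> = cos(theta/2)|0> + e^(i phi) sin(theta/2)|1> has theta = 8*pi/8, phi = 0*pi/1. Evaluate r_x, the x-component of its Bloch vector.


theta = 3.1416, phi = 0.0000
r_x = sin(theta)*cos(phi) = 0.0000 * 1.0000
r_x = 0.0000

0.0000


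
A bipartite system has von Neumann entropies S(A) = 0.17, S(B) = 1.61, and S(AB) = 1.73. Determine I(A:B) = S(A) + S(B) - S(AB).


I(A:B) = S(A) + S(B) - S(AB)
= 0.17 + 1.61 - 1.73
= 0.0500

0.0500


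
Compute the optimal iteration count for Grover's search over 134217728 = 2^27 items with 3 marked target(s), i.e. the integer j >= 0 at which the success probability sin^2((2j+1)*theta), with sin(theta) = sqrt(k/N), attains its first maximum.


After j Grover iterations the success probability is P(j) = sin^2((2j+1)*theta), where sin(theta) = sqrt(k/N).
N = 2^27 = 134217728, k = 3
sin(theta) = sqrt(k/N) = 0.0001495049892
theta = arcsin(sqrt(k/N)) = 0.0001495049897 rad
P(j) reaches its first maximum when (2j+1)*theta is as close as possible to pi/2, i.e. j = round(pi/(4*theta) - 1/2).
pi/(4*theta) - 1/2 = 5252.8241
(For comparison, the common estimate pi/4 * sqrt(N/k) = 5253.3241; the exact maximiser is used here.)
Optimal iterations = 5253

5253


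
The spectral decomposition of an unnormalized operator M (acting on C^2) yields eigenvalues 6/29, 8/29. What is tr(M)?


tr(M) = sum of eigenvalues
= 6/29 + 8/29
= 14/29
= 0.4828

0.4828


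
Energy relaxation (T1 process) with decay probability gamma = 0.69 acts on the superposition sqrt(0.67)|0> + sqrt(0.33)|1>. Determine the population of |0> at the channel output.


For amplitude damping with parameter gamma on state sqrt(a)|0> + sqrt(b)|1>:
alpha^2 = 0.67, beta^2 = 0.33
P(|0>) = alpha^2 + gamma * beta^2
= 0.67 + 0.69 * 0.33
= 0.67 + 0.2277
= 0.8977

0.8977


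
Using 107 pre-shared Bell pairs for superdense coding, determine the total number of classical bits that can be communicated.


Superdense coding allows 2 classical bits per shared entangled pair.
107 pair(s) -> 2 * 107 = 214 classical bits

214


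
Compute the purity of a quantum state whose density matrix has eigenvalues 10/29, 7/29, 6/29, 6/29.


tr(rho^2) = sum of eigenvalues squared
= (10/29)^2 + (7/29)^2 + (6/29)^2 + (6/29)^2
= (100 + 49 + 36 + 36) / 841
= 221/841
= 0.2628

0.2628


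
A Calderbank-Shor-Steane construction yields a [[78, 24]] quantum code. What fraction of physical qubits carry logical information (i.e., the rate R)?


Code rate R = k/n
= 24/78
= 0.3077

0.3077


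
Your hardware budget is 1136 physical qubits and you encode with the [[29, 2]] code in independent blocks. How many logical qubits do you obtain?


Each code block uses 29 physical qubits for 2 logical qubit(s).
Number of complete blocks = floor(1136 / 29) = 39
Logical qubits = 39 * 2
= 78

78


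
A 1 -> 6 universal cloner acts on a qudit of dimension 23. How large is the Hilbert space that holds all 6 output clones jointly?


Output space = H^(tensor 6) where dim(H) = 23
dim = 23^6
= 529 (after 2 factors)
= 12167 (after 3 factors)
= 279841 (after 4 factors)
= 6436343 (after 5 factors)
= 148035889 (after 6 factors)
= 148035889

148035889


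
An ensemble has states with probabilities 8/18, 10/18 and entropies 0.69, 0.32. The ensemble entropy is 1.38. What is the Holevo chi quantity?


chi = S(rho) - sum_i p_i * S(rho_i)
Weighted entropy = 8/18 * 0.69 + 10/18 * 0.32
= 0.4844
chi = 1.38 - 0.4844
= 0.8956

0.8956


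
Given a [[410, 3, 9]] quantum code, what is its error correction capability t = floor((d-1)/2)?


Code parameters: [[410, 3, 9]], distance d = 9.
Number of correctable errors = floor((d-1)/2)
= floor((9 - 1)/2)
= floor(8/2)
= 4

4


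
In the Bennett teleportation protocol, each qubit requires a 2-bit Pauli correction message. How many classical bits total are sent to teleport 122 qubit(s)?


Quantum teleportation requires 2 classical bits per qubit teleported.
122 qubit(s) -> 2 * 122 = 244 classical bits

244


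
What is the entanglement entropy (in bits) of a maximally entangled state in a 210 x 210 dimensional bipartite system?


For a maximally entangled state in d x d:
S = log2(d) = log2(210)
= 7.7142

7.7142


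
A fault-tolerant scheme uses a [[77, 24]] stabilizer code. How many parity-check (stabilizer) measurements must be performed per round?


For an [[n,k]] stabilizer code:
Number of stabilizer generators = n - k
= 77 - 24
= 53

53


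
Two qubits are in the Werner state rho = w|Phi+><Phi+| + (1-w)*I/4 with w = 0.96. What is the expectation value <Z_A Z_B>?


|Phi+> = (|00> + |11>)/sqrt(2)
For the pure Bell state, <Z_A Z_B> = +1 (Bell-state Pauli correlator).
The maximally-mixed part I/4 has tr(I/4 * P tensor P) = 0 for any traceless Pauli P.
So <Z_A Z_B>_rho = w * (+1) + (1 - w) * 0
= 0.96 * (+1)
= 0.9600

0.9600


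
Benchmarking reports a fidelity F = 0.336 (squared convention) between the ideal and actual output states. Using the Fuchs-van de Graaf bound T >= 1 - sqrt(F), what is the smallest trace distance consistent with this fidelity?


Fuchs-van de Graaf (squared-fidelity convention): 1 - sqrt(F) <= T <= sqrt(1 - F).
Lower bound: T >= 1 - sqrt(F)
sqrt(F) = sqrt(0.336) = 0.5797
T >= 1 - 0.5797
T >= 0.4203

0.4203


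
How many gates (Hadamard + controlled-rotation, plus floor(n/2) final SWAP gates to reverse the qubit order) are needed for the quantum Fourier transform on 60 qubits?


Hadamard gates: 60
Controlled rotations: n*(n-1)/2 = 60*59/2 = 1770
SWAP gates: floor(n/2) = floor(60/2) = 30
Total = 60 + 1770 + 30
= 1860

1860


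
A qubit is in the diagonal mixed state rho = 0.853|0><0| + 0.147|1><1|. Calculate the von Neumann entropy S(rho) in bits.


S = -p*log2(p) - (1-p)*log2(1-p)
p = 0.8530, 1-p = 0.1470
= -0.8530 * log2(0.8530) - 0.1470 * log2(0.1470)
= -(-0.1957) - (-0.4066)
= 0.6023

0.6023


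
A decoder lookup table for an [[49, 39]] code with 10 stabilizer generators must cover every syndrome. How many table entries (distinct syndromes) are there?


Each stabilizer generator gives a binary (+1 or -1) measurement outcome.
With 10 independent generators:
Total syndromes = 2^10
= 1024

1024


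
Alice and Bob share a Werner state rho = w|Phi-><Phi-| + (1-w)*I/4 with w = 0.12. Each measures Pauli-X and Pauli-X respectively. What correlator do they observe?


|Phi-> = (|00> - |11>)/sqrt(2)
For the pure Bell state, <X_A X_B> = -1 (Bell-state Pauli correlator).
The maximally-mixed part I/4 has tr(I/4 * P tensor P) = 0 for any traceless Pauli P.
So <X_A X_B>_rho = w * (-1) + (1 - w) * 0
= 0.12 * (-1)
= -0.1200

-0.1200


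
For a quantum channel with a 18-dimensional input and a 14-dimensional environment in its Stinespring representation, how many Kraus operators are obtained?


Tracing out the environment in an orthonormal basis {|i>_E} gives Kraus operators K_i = <i|_E U |0>_E.
Number of Kraus operators = dim(H_env) = d_env
= 14

14


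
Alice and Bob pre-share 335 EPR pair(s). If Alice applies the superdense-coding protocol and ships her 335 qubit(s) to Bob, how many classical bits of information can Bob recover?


Superdense coding allows 2 classical bits per shared entangled pair.
335 pair(s) -> 2 * 335 = 670 classical bits

670


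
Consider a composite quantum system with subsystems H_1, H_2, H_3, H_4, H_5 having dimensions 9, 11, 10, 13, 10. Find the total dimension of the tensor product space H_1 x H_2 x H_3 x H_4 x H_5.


dim(H_1 x H_2 x H_3 x H_4 x H_5) = 9 * 11 * 10 * 13 * 10
= 99 * 10 * 13 * 10
= 990 * 13 * 10
= 12870 * 10
= 128700

128700


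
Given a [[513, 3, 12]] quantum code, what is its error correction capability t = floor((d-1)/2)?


Code parameters: [[513, 3, 12]], distance d = 12.
Number of correctable errors = floor((d-1)/2)
= floor((12 - 1)/2)
= floor(11/2)
= 5

5


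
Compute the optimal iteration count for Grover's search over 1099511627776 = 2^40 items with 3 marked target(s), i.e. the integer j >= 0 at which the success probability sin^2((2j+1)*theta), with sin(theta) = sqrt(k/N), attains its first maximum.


After j Grover iterations the success probability is P(j) = sin^2((2j+1)*theta), where sin(theta) = sqrt(k/N).
N = 2^40 = 1099511627776, k = 3
sin(theta) = sqrt(k/N) = 1.65181237e-06
theta = arcsin(sqrt(k/N)) = 1.65181237e-06 rad
P(j) reaches its first maximum when (2j+1)*theta is as close as possible to pi/2, i.e. j = round(pi/(4*theta) - 1/2).
pi/(4*theta) - 1/2 = 475476.1205
(For comparison, the common estimate pi/4 * sqrt(N/k) = 475476.6205; the exact maximiser is used here.)
Optimal iterations = 475476

475476


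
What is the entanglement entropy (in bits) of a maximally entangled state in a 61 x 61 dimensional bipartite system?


For a maximally entangled state in d x d:
S = log2(d) = log2(61)
= 5.9307

5.9307


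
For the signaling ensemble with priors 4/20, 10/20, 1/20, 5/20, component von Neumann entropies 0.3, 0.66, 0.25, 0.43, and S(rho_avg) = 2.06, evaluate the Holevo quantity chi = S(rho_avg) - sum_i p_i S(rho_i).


chi = S(rho) - sum_i p_i * S(rho_i)
Weighted entropy = 4/20 * 0.3 + 10/20 * 0.66 + 1/20 * 0.25 + 5/20 * 0.43
= 0.5100
chi = 2.06 - 0.5100
= 1.5500

1.5500


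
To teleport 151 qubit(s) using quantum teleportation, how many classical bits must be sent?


Quantum teleportation requires 2 classical bits per qubit teleported.
151 qubit(s) -> 2 * 151 = 302 classical bits

302


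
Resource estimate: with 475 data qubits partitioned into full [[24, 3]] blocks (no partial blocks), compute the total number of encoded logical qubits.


Each code block uses 24 physical qubits for 3 logical qubit(s).
Number of complete blocks = floor(475 / 24) = 19
Logical qubits = 19 * 3
= 57

57


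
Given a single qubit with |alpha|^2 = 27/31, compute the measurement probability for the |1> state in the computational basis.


|alpha|^2 = 27/31 = 0.8710
|beta|^2 = 1 - 27/31 = 4/31 = 0.1290
P(|1>) = |beta|^2 = 0.1290

0.1290


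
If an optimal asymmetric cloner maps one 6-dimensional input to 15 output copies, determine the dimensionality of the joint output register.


Output space = H^(tensor 15) where dim(H) = 6
dim = 6^15
= 36 (after 2 factors)
= 216 (after 3 factors)
= 1296 (after 4 factors)
= 7776 (after 5 factors)
= 46656 (after 6 factors)
= 279936 (after 7 factors)
= 1679616 (after 8 factors)
= 10077696 (after 9 factors)
= 60466176 (after 10 factors)
= 362797056 (after 11 factors)
= 2176782336 (after 12 factors)
= 13060694016 (after 13 factors)
= 78364164096 (after 14 factors)
= 470184984576 (after 15 factors)
= 470184984576

470184984576


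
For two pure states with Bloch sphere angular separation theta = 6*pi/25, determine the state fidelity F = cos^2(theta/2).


For states separated by angle theta on Bloch sphere:
F = cos^2(theta/2)
theta = 6*pi/25 = 0.7540
theta/2 = 0.3770
cos(theta/2) = 0.9298
F = 0.8645

0.8645


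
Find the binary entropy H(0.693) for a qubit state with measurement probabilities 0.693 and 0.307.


S = -p*log2(p) - (1-p)*log2(1-p)
p = 0.6930, 1-p = 0.3070
= -0.6930 * log2(0.6930) - 0.3070 * log2(0.3070)
= -(-0.3666) - (-0.5230)
= 0.8897

0.8897


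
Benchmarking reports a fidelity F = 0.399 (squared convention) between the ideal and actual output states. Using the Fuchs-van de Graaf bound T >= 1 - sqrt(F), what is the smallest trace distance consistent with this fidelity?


Fuchs-van de Graaf (squared-fidelity convention): 1 - sqrt(F) <= T <= sqrt(1 - F).
Lower bound: T >= 1 - sqrt(F)
sqrt(F) = sqrt(0.399) = 0.6317
T >= 1 - 0.6317
T >= 0.3683

0.3683


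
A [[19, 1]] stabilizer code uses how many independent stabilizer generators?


For an [[n,k]] stabilizer code:
Number of stabilizer generators = n - k
= 19 - 1
= 18

18


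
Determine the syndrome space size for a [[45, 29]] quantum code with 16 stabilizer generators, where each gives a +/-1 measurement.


Each stabilizer generator gives a binary (+1 or -1) measurement outcome.
With 16 independent generators:
Total syndromes = 2^16
= 65536

65536


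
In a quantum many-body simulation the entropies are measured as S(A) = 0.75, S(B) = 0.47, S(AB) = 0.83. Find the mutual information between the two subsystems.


I(A:B) = S(A) + S(B) - S(AB)
= 0.75 + 0.47 - 0.83
= 0.3900

0.3900


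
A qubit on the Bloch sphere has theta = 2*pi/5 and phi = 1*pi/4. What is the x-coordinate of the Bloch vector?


theta = 1.2566, phi = 0.7854
r_x = sin(theta)*cos(phi) = 0.9511 * 0.7071
r_x = 0.6725

0.6725


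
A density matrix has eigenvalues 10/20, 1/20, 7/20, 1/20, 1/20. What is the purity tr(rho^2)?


tr(rho^2) = sum of eigenvalues squared
= (10/20)^2 + (1/20)^2 + (7/20)^2 + (1/20)^2 + (1/20)^2
= (100 + 1 + 49 + 1 + 1) / 400
= 152/400
= 0.3800

0.3800


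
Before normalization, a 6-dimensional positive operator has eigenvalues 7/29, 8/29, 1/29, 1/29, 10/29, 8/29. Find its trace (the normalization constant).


tr(M) = sum of eigenvalues
= 7/29 + 8/29 + 1/29 + 1/29 + 10/29 + 8/29
= 35/29
= 1.2069

1.2069


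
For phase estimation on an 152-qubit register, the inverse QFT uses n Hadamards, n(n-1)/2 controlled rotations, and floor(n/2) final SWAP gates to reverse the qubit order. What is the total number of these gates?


Hadamard gates: 152
Controlled rotations: n*(n-1)/2 = 152*151/2 = 11476
SWAP gates: floor(n/2) = floor(152/2) = 76
Total = 152 + 11476 + 76
= 11704

11704


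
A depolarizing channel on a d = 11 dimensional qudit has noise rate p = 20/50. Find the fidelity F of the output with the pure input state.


F = (1-p) + p/d
= (1 - 0.4000) + 0.4000/11
= 0.6000 + 0.0364
= 0.6364

0.6364


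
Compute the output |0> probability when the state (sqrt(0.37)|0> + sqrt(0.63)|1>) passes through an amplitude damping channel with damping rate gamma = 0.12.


For amplitude damping with parameter gamma on state sqrt(a)|0> + sqrt(b)|1>:
alpha^2 = 0.37, beta^2 = 0.63
P(|0>) = alpha^2 + gamma * beta^2
= 0.37 + 0.12 * 0.63
= 0.37 + 0.0756
= 0.4456

0.4456


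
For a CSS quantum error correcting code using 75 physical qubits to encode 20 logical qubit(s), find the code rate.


Code rate R = k/n
= 20/75
= 0.2667

0.2667


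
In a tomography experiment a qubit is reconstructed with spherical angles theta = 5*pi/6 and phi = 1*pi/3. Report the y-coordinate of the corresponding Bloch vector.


theta = 2.6180, phi = 1.0472
r_y = sin(theta)*sin(phi) = 0.5000 * 0.8660
r_y = 0.4330

0.4330


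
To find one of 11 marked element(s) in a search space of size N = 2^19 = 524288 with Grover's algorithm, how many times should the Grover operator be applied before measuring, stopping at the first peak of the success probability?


After j Grover iterations the success probability is P(j) = sin^2((2j+1)*theta), where sin(theta) = sqrt(k/N).
N = 2^19 = 524288, k = 11
sin(theta) = sqrt(k/N) = 0.00458048414
theta = arcsin(sqrt(k/N)) = 0.004580500158 rad
P(j) reaches its first maximum when (2j+1)*theta is as close as possible to pi/2, i.e. j = round(pi/(4*theta) - 1/2).
pi/(4*theta) - 1/2 = 170.9656
(For comparison, the common estimate pi/4 * sqrt(N/k) = 171.4662; the exact maximiser is used here.)
Optimal iterations = 171

171


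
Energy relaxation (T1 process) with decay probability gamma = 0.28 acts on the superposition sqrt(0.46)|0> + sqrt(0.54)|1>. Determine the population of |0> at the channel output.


For amplitude damping with parameter gamma on state sqrt(a)|0> + sqrt(b)|1>:
alpha^2 = 0.46, beta^2 = 0.54
P(|0>) = alpha^2 + gamma * beta^2
= 0.46 + 0.28 * 0.54
= 0.46 + 0.1512
= 0.6112

0.6112


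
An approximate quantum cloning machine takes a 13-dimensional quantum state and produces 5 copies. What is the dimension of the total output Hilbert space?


Output space = H^(tensor 5) where dim(H) = 13
dim = 13^5
= 169 (after 2 factors)
= 2197 (after 3 factors)
= 28561 (after 4 factors)
= 371293 (after 5 factors)
= 371293

371293


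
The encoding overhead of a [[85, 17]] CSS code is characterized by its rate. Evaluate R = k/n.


Code rate R = k/n
= 17/85
= 0.2000

0.2000


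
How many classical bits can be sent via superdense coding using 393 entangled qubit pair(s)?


Superdense coding allows 2 classical bits per shared entangled pair.
393 pair(s) -> 2 * 393 = 786 classical bits

786


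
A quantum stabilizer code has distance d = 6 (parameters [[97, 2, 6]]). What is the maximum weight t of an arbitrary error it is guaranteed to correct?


Code parameters: [[97, 2, 6]], distance d = 6.
Number of correctable errors = floor((d-1)/2)
= floor((6 - 1)/2)
= floor(5/2)
= 2

2


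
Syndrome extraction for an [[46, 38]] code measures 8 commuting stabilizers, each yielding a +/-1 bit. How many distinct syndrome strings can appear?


Each stabilizer generator gives a binary (+1 or -1) measurement outcome.
With 8 independent generators:
Total syndromes = 2^8
= 256

256


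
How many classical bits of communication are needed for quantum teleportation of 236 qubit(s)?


Quantum teleportation requires 2 classical bits per qubit teleported.
236 qubit(s) -> 2 * 236 = 472 classical bits

472


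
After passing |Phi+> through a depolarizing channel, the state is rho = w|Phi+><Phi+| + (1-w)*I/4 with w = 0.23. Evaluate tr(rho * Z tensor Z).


|Phi+> = (|00> + |11>)/sqrt(2)
For the pure Bell state, <Z_A Z_B> = +1 (Bell-state Pauli correlator).
The maximally-mixed part I/4 has tr(I/4 * P tensor P) = 0 for any traceless Pauli P.
So <Z_A Z_B>_rho = w * (+1) + (1 - w) * 0
= 0.23 * (+1)
= 0.2300

0.2300


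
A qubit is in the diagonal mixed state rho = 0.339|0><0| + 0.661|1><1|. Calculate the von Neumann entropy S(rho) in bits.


S = -p*log2(p) - (1-p)*log2(1-p)
p = 0.3390, 1-p = 0.6610
= -0.3390 * log2(0.3390) - 0.6610 * log2(0.6610)
= -(-0.5291) - (-0.3948)
= 0.9239

0.9239


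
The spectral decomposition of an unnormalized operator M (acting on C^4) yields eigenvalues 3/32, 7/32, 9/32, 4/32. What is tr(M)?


tr(M) = sum of eigenvalues
= 3/32 + 7/32 + 9/32 + 4/32
= 23/32
= 0.7188

0.7188


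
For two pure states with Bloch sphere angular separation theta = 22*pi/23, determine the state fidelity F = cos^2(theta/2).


For states separated by angle theta on Bloch sphere:
F = cos^2(theta/2)
theta = 22*pi/23 = 3.0050
theta/2 = 1.5025
cos(theta/2) = 0.0682
F = 0.0047

0.0047


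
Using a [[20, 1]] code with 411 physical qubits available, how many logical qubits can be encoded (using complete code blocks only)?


Each code block uses 20 physical qubits for 1 logical qubit(s).
Number of complete blocks = floor(411 / 20) = 20
Logical qubits = 20 * 1
= 20

20


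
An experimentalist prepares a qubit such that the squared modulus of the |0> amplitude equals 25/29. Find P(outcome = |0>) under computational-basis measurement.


|alpha|^2 = 25/29 = 0.8621
|beta|^2 = 1 - 25/29 = 4/29 = 0.1379
P(|0>) = |alpha|^2 = 0.8621

0.8621


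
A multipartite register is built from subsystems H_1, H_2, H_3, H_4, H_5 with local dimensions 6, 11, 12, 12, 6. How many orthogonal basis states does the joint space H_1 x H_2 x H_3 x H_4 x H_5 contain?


dim(H_1 x H_2 x H_3 x H_4 x H_5) = 6 * 11 * 12 * 12 * 6
= 66 * 12 * 12 * 6
= 792 * 12 * 6
= 9504 * 6
= 57024

57024
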